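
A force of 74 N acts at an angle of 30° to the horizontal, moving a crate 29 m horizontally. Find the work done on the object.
W = F·d·cosθ = (74)(29)cos(30°) = 1858 J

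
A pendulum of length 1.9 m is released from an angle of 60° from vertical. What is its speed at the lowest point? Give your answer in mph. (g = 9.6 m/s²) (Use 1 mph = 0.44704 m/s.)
h = L(1 − cosθ) = 1.9(1 − cos60°) = 0.95 m
v = √(2gh) = √(2·9.6·0.95) = 4.27083 m/s = 9.554 mph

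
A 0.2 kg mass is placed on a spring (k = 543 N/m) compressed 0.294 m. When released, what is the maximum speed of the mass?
½kx² = ½mv² ⇒ v = x√(k/m) = (0.294)√(543/0.2) = 15.32 m/s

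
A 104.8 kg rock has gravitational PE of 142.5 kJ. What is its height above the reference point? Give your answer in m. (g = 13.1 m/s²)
Convert to SI: m = 104.8 kg, PE = 142500 J
h = PE/(mg) = 142500/(104.8·13.1) = 103.8 m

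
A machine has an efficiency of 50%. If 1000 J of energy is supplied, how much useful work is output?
W_out = η·W_in = 0.5·1000 = 500.0 J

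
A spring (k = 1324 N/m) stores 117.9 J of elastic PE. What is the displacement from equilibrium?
x = √(2·PE/k) = √(2·117.9/1324) = 0.422 m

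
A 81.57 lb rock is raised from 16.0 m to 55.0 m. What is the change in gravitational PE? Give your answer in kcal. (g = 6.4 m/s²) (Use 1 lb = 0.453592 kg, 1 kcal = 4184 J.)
Convert to SI: m = 36.9995 kg, Δh = 39.0 m
ΔPE = mgΔh = (36.9995)(6.4)(39.0) = 9235.08 J = 2.207 kcal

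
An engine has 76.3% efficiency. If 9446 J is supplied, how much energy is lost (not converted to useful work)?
W_lost = W_in(1 − η) = 9446·(1 − 0.763) = 2239 J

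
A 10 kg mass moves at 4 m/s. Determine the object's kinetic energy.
KE = ½mv² = ½(10)(4)² = 80.0 J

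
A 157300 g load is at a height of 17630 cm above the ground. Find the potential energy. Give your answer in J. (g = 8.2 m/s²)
Convert to SI: m = 157.3 kg, h = 176.3 m
PE = mgh = (157.3)(8.2)(176.3) = 227400 J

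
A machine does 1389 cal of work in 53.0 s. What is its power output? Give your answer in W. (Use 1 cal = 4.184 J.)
Convert to SI: W = 5811.58 J, t = 53.0 s
P = W/t = 5811.58/53.0 = 109.7 W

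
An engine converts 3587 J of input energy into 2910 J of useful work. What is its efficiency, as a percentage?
η = W_out/W_in = 2910/3587 = 81.13%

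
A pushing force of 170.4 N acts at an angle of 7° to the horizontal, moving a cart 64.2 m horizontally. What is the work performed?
W = F·d·cosθ = (170.4)(64.2)cos(7°) = 10860 J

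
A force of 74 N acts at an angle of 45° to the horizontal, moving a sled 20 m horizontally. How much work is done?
W = F·d·cosθ = (74)(20)cos(45°) = 1047 J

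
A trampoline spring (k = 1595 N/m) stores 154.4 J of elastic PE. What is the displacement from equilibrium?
x = √(2·PE/k) = √(2·154.4/1595) = 0.44 m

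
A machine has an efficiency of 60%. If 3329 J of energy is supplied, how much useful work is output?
W_out = η·W_in = 0.6·3329 = 1997.4 J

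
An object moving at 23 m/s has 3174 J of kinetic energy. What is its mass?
m = 2·KE/v² = 2·3174/(23)² = 12.0 kg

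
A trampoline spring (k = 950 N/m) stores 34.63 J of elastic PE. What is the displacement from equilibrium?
x = √(2·PE/k) = √(2·34.63/950) = 0.27 m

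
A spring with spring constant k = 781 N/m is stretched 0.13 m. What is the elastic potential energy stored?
PE = ½kx² = ½(781)(0.13)² = 6.599 J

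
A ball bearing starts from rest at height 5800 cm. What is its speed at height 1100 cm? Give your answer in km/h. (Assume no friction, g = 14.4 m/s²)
Convert to SI: h₁−h₂ = 47.0 m
mgh₁ = mgh₂ + ½mv² ⇒ v = √(2g(h₁−h₂)) = √(2·14.4·47.0) = 36.7913 m/s = 132.4 km/h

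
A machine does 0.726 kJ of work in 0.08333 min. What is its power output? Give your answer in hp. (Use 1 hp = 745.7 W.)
Convert to SI: W = 726.0 J, t = 4.9998 s
P = W/t = 726.0/4.9998 = 145.206 W = 0.1947 hp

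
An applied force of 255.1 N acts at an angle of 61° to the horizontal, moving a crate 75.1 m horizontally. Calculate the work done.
W = F·d·cosθ = (255.1)(75.1)cos(61°) = 9288 J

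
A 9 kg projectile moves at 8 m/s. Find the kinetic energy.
KE = ½mv² = ½(9)(8)² = 288.0 J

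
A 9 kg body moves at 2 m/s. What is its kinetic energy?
KE = ½mv² = ½(9)(2)² = 18.0 J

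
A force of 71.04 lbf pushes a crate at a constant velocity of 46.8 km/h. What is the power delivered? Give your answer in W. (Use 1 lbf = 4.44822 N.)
Convert to SI: F = 316.002 N, v = 13.0 m/s
P = Fv = (316.002)(13.0) = 4108 W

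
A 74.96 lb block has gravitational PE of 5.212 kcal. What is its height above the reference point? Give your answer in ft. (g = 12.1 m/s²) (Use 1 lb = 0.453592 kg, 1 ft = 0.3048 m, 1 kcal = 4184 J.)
Convert to SI: m = 34.0013 kg, PE = 21807.0 J
h = PE/(mg) = 21807.0/(34.0013·12.1) = 53.0049 m = 173.9 ft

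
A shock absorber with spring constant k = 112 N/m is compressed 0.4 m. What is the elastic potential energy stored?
PE = ½kx² = ½(112)(0.4)² = 8.96 J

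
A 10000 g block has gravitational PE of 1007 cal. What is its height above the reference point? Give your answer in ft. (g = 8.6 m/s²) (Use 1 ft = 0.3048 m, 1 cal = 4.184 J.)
Convert to SI: m = 10.0 kg, PE = 4213.29 J
h = PE/(mg) = 4213.29/(10.0·8.6) = 48.9917 m = 160.7 ft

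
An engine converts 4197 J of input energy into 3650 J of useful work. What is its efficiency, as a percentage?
η = W_out/W_in = 3650/4197 = 86.97%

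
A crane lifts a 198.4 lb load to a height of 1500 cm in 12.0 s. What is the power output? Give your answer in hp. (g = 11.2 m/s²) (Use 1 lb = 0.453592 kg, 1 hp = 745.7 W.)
Convert to SI: m = 89.9927 kg, h = 15.0 m, t = 12.0 s
P = mgh/t = (89.9927)(11.2)(15.0)/12.0 = 1259.9 W = 1.69 hp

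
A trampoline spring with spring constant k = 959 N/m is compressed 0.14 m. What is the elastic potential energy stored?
PE = ½kx² = ½(959)(0.14)² = 9.398 J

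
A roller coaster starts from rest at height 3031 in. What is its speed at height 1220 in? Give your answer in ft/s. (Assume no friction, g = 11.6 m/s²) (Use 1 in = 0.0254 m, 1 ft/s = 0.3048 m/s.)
Convert to SI: h₁−h₂ = 45.9994 m
mgh₁ = mgh₂ + ½mv² ⇒ v = √(2g(h₁−h₂)) = √(2·11.6·45.9994) = 32.6678 m/s = 107.2 ft/s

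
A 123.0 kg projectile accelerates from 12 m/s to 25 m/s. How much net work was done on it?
W = ΔKE = ½m(v₂² − v₁²) = ½(123.0)(25² − 12²) = 29581.5 J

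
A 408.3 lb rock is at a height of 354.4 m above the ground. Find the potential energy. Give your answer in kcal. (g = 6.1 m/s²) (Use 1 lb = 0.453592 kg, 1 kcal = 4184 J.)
Convert to SI: m = 185.202 kg, h = 354.4 m
PE = mgh = (185.202)(6.1)(354.4) = 400376 J = 95.69 kcal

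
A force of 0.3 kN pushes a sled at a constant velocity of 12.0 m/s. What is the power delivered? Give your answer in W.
Convert to SI: F = 300.0 N, v = 12.0 m/s
P = Fv = (300.0)(12.0) = 3600 W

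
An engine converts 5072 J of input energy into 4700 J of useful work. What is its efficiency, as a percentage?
η = W_out/W_in = 4700/5072 = 92.67%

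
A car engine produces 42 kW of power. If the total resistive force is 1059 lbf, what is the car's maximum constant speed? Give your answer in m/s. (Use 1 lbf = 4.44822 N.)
Convert to SI: F = 4710.66 N
P = Fv ⇒ v = P/F = 42000 W/4710.66 N = 8.916 m/s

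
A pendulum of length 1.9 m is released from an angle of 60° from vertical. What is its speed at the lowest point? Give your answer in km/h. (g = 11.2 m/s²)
h = L(1 − cosθ) = 1.9(1 − cos60°) = 0.95 m
v = √(2gh) = √(2·11.2·0.95) = 4.61303 m/s = 16.61 km/h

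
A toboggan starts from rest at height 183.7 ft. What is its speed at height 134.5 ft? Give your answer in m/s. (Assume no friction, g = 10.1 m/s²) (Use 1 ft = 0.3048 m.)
Convert to SI: h₁−h₂ = 14.9962 m
mgh₁ = mgh₂ + ½mv² ⇒ v = √(2g(h₁−h₂)) = √(2·10.1·14.9962) = 17.4 m/s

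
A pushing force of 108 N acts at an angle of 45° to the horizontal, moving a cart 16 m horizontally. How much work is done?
W = F·d·cosθ = (108)(16)cos(45°) = 1222 J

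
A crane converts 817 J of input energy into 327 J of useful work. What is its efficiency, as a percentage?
η = W_out/W_in = 327/817 = 40.02%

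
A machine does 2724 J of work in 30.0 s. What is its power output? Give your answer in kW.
P = W/t = 2724.0/30.0 = 90.8 W = 0.0908 kW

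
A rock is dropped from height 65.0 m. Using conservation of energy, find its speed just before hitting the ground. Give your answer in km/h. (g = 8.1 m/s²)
mgh = ½mv² ⇒ v = √(2gh) = √(2·8.1·65.0) = 32.45 m/s = 116.8 km/h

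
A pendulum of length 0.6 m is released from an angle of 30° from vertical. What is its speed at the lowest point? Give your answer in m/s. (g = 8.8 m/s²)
h = L(1 − cosθ) = 0.6(1 − cos30°) = 0.0803848 m
v = √(2gh) = √(2·8.8·0.0803848) = 1.189 m/s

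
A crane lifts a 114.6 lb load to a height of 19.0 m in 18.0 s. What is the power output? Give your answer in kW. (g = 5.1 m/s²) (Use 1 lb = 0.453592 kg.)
Convert to SI: m = 51.9816 kg, h = 19.0 m, t = 18.0 s
P = mgh/t = (51.9816)(5.1)(19.0)/18.0 = 279.835 W = 0.2798 kW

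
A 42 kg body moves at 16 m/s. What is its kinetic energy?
KE = ½mv² = ½(42)(16)² = 5376.0 J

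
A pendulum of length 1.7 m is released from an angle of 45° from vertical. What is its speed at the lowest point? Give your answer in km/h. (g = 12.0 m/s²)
h = L(1 − cosθ) = 1.7(1 − cos45°) = 0.497918 m
v = √(2gh) = √(2·12.0·0.497918) = 3.45688 m/s = 12.44 km/h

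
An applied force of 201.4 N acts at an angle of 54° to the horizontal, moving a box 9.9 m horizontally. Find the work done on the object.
W = F·d·cosθ = (201.4)(9.9)cos(54°) = 1172 J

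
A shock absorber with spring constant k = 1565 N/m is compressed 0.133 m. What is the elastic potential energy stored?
PE = ½kx² = ½(1565)(0.133)² = 13.84 J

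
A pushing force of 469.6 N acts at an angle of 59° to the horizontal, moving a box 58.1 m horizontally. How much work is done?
W = F·d·cosθ = (469.6)(58.1)cos(59°) = 14050 J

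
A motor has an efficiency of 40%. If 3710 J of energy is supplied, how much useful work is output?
W_out = η·W_in = 0.4·3710 = 1484.0 J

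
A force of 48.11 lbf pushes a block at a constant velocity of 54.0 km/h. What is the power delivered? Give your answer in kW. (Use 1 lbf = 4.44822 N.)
Convert to SI: F = 214.004 N, v = 15.0 m/s
P = Fv = (214.004)(15.0) = 3210.06 W = 3.21 kW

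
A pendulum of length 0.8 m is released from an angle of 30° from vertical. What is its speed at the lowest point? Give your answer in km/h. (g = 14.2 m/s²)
h = L(1 − cosθ) = 0.8(1 − cos30°) = 0.10718 m
v = √(2gh) = √(2·14.2·0.10718) = 1.74468 m/s = 6.281 km/h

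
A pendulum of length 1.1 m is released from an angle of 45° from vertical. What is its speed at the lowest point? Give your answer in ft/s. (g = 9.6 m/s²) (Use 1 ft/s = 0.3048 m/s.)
h = L(1 − cosθ) = 1.1(1 − cos45°) = 0.322183 m
v = √(2gh) = √(2·9.6·0.322183) = 2.48715 m/s = 8.16 ft/s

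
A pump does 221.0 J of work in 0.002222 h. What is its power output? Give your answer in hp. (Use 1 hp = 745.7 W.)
Convert to SI: W = 221.0 J, t = 7.9992 s
P = W/t = 221.0/7.9992 = 27.6278 W = 0.03705 hp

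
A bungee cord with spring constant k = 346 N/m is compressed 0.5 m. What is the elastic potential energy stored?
PE = ½kx² = ½(346)(0.5)² = 43.25 J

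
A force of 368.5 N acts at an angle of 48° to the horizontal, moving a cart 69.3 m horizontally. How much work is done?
W = F·d·cosθ = (368.5)(69.3)cos(48°) = 17090 J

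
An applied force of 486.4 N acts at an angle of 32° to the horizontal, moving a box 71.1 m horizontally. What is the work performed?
W = F·d·cosθ = (486.4)(71.1)cos(32°) = 29330 J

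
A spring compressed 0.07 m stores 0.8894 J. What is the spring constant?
k = 2·PE/x² = 2·0.8894/(0.07)² = 363.0 N/m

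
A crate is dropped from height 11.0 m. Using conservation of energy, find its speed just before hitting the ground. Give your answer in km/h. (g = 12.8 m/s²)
mgh = ½mv² ⇒ v = √(2gh) = √(2·12.8·11.0) = 16.7809 m/s = 60.41 km/h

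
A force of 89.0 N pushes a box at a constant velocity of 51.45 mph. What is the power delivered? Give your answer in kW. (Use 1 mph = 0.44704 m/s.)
Convert to SI: F = 89.0 N, v = 23.0002 m/s
P = Fv = (89.0)(23.0002) = 2047.02 W = 2.047 kW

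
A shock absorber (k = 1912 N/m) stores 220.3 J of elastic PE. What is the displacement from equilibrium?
x = √(2·PE/k) = √(2·220.3/1912) = 0.48 m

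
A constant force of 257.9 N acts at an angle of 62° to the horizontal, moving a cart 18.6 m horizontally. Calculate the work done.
W = F·d·cosθ = (257.9)(18.6)cos(62°) = 2252 J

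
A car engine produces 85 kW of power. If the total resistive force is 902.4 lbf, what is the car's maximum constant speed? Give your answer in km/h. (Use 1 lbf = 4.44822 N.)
Convert to SI: F = 4014.07 N
P = Fv ⇒ v = P/F = 85000 W/4014.07 N = 21.1755 m/s = 76.23 km/h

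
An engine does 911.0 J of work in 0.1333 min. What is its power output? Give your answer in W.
Convert to SI: W = 911.0 J, t = 7.998 s
P = W/t = 911.0/7.998 = 113.9 W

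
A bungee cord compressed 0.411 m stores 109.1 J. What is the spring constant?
k = 2·PE/x² = 2·109.1/(0.411)² = 1292 N/m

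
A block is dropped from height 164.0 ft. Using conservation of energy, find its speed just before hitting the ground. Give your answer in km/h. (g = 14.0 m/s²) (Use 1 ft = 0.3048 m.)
Convert to SI: h = 49.9872 m
mgh = ½mv² ⇒ v = √(2gh) = √(2·14.0·49.9872) = 37.4118 m/s = 134.7 km/h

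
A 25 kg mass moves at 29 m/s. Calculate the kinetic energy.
KE = ½mv² = ½(25)(29)² = 10512.5 J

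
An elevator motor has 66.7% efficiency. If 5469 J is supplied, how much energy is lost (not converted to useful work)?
W_lost = W_in(1 − η) = 5469·(1 − 0.667) = 1821 J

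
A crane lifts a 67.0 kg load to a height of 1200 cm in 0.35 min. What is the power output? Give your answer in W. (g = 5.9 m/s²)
Convert to SI: m = 67.0 kg, h = 12.0 m, t = 21.0 s
P = mgh/t = (67.0)(5.9)(12.0)/21.0 = 225.9 W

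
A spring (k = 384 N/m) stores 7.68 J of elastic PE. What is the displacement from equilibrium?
x = √(2·PE/k) = √(2·7.68/384) = 0.2 m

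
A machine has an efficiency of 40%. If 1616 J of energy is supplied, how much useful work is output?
W_out = η·W_in = 0.4·1616 = 646.4 J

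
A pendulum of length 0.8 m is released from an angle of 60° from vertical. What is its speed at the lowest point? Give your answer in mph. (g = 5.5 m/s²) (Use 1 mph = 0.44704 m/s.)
h = L(1 − cosθ) = 0.8(1 − cos60°) = 0.4 m
v = √(2gh) = √(2·5.5·0.4) = 2.09762 m/s = 4.692 mph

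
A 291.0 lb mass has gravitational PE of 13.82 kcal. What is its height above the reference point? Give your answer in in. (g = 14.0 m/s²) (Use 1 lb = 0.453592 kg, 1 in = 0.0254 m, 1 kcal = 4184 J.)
Convert to SI: m = 131.995 kg, PE = 57822.9 J
h = PE/(mg) = 57822.9/(131.995·14.0) = 31.2906 m = 1232 in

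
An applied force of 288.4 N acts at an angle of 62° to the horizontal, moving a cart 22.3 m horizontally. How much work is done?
W = F·d·cosθ = (288.4)(22.3)cos(62°) = 3019 J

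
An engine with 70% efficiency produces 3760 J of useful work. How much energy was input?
W_in = W_out/η = 3760/0.7 = 5371 J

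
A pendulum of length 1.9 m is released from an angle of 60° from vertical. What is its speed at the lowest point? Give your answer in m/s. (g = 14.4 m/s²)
h = L(1 − cosθ) = 1.9(1 − cos60°) = 0.95 m
v = √(2gh) = √(2·14.4·0.95) = 5.231 m/s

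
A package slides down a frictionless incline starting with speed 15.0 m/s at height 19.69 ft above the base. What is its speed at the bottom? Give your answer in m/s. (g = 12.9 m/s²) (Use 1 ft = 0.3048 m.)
Convert to SI: v₀ = 15.0 m/s, h = 6.00151 m
½mv₀² + mgh = ½mv² ⇒ v = √(v₀² + 2gh) = √(15.0² + 2·12.9·6.00151) = 19.49 m/s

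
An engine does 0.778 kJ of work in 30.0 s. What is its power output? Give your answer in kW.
Convert to SI: W = 778.0 J, t = 30.0 s
P = W/t = 778.0/30.0 = 25.9333 W = 0.02593 kW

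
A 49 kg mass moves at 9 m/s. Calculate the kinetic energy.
KE = ½mv² = ½(49)(9)² = 1984.5 J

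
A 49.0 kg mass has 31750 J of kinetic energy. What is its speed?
v = √(2·KE/m) = √(2·31750/49.0) = 36.0 m/s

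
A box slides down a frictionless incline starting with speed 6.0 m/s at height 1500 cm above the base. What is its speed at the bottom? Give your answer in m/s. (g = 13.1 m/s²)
Convert to SI: v₀ = 6.0 m/s, h = 15.0 m
½mv₀² + mgh = ½mv² ⇒ v = √(v₀² + 2gh) = √(6.0² + 2·13.1·15.0) = 20.71 m/s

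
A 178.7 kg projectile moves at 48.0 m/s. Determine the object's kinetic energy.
KE = ½mv² = ½(178.7)(48.0)² = 205900 J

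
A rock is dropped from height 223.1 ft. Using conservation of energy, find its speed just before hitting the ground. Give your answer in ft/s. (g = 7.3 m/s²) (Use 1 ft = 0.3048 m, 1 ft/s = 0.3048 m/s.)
Convert to SI: h = 68.0009 m
mgh = ½mv² ⇒ v = √(2gh) = √(2·7.3·68.0009) = 31.5089 m/s = 103.4 ft/s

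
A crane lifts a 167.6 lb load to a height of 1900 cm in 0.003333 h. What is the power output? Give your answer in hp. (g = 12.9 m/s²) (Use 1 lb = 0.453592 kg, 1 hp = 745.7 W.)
Convert to SI: m = 76.022 kg, h = 19.0 m, t = 11.9988 s
P = mgh/t = (76.022)(12.9)(19.0)/11.9988 = 1552.91 W = 2.082 hp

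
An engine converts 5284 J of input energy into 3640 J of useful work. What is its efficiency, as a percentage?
η = W_out/W_in = 3640/5284 = 68.89%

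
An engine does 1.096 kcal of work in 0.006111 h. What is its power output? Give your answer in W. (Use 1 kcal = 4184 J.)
Convert to SI: W = 4585.66 J, t = 21.9996 s
P = W/t = 4585.66/21.9996 = 208.4 W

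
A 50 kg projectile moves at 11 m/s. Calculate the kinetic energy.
KE = ½mv² = ½(50)(11)² = 3025.0 J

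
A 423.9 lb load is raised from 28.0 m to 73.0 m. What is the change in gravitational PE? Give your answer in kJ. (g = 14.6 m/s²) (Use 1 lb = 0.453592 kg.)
Convert to SI: m = 192.278 kg, Δh = 45.0 m
ΔPE = mgΔh = (192.278)(14.6)(45.0) = 126326 J = 126.3 kJ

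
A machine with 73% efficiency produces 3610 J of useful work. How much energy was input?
W_in = W_out/η = 3610/0.73 = 4945 J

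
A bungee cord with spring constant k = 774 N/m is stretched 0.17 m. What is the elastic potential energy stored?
PE = ½kx² = ½(774)(0.17)² = 11.18 J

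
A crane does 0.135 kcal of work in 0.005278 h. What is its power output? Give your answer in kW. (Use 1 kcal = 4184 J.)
Convert to SI: W = 564.84 J, t = 19.0008 s
P = W/t = 564.84/19.0008 = 29.7272 W = 0.02973 kW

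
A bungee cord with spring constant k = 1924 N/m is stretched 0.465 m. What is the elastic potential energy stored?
PE = ½kx² = ½(1924)(0.465)² = 208.0 J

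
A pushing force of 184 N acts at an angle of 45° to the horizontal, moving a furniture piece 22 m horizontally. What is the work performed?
W = F·d·cosθ = (184)(22)cos(45°) = 2862 J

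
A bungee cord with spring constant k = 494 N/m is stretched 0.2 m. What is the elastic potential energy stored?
PE = ½kx² = ½(494)(0.2)² = 9.88 J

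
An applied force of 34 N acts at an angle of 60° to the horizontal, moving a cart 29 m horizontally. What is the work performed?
W = F·d·cosθ = (34)(29)cos(60°) = 493.0 J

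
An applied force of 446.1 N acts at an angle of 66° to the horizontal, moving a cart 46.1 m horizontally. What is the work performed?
W = F·d·cosθ = (446.1)(46.1)cos(66°) = 8365 J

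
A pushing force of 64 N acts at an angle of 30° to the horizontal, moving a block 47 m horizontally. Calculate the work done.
W = F·d·cosθ = (64)(47)cos(30°) = 2605 J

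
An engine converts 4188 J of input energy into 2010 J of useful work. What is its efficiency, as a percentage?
η = W_out/W_in = 2010/4188 = 47.99%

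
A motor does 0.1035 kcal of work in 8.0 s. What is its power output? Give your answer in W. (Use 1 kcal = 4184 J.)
Convert to SI: W = 433.044 J, t = 8.0 s
P = W/t = 433.044/8.0 = 54.13 W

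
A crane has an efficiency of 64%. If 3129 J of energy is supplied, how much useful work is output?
W_out = η·W_in = 0.64·3129 = 2002.56 J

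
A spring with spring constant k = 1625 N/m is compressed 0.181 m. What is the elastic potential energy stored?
PE = ½kx² = ½(1625)(0.181)² = 26.62 J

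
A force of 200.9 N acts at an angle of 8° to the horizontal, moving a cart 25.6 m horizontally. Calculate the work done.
W = F·d·cosθ = (200.9)(25.6)cos(8°) = 5093 J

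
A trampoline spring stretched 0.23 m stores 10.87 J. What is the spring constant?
k = 2·PE/x² = 2·10.87/(0.23)² = 411.0 N/m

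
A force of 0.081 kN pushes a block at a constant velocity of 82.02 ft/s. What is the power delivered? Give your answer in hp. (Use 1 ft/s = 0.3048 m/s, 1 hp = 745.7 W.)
Convert to SI: F = 81.0 N, v = 24.9997 m/s
P = Fv = (81.0)(24.9997) = 2024.98 W = 2.716 hp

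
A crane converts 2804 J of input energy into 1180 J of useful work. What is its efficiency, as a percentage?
η = W_out/W_in = 1180/2804 = 42.08%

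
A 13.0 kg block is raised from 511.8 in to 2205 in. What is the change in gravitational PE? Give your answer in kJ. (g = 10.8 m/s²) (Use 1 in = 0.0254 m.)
Convert to SI: m = 13.0 kg, Δh = 43.0073 m
ΔPE = mgΔh = (13.0)(10.8)(43.0073) = 6038.22 J = 6.038 kJ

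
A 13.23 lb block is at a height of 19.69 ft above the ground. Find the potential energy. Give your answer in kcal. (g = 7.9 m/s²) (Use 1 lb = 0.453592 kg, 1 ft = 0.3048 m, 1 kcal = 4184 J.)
Convert to SI: m = 6.00102 kg, h = 6.00151 m
PE = mgh = (6.00102)(7.9)(6.00151) = 284.52 J = 0.068 kcal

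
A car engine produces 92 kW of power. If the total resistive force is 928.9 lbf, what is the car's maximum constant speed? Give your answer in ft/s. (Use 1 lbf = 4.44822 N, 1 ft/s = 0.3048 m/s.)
Convert to SI: F = 4131.95 N
P = Fv ⇒ v = P/F = 92000 W/4131.95 N = 22.2655 m/s = 73.05 ft/s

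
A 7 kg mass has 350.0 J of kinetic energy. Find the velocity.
v = √(2·KE/m) = √(2·350.0/7) = 10.0 m/s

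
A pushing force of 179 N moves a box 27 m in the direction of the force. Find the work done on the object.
W = F·d = (179)(27) = 4833 J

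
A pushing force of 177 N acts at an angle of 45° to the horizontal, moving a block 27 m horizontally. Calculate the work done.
W = F·d·cosθ = (177)(27)cos(45°) = 3379 J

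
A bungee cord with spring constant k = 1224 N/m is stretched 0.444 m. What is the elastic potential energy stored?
PE = ½kx² = ½(1224)(0.444)² = 120.6 J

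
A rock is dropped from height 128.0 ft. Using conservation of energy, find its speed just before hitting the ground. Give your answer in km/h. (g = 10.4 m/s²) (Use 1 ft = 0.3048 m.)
Convert to SI: h = 39.0144 m
mgh = ½mv² ⇒ v = √(2gh) = √(2·10.4·39.0144) = 28.4868 m/s = 102.6 km/h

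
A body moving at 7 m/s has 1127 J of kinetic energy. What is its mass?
m = 2·KE/v² = 2·1127/(7)² = 46.0 kg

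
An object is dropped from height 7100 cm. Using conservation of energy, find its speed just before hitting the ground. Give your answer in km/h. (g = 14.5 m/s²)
Convert to SI: h = 71.0 m
mgh = ½mv² ⇒ v = √(2gh) = √(2·14.5·71.0) = 45.3762 m/s = 163.4 km/h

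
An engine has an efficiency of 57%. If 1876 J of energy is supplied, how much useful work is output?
W_out = η·W_in = 0.57·1876 = 1069.32 J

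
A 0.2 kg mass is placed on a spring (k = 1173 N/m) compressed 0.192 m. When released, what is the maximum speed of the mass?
½kx² = ½mv² ⇒ v = x√(k/m) = (0.192)√(1173/0.2) = 14.7 m/s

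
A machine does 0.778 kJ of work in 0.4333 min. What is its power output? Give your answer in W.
Convert to SI: W = 778.0 J, t = 25.998 s
P = W/t = 778.0/25.998 = 29.93 W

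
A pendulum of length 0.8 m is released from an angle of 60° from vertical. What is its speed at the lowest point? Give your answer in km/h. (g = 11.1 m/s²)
h = L(1 − cosθ) = 0.8(1 − cos60°) = 0.4 m
v = √(2gh) = √(2·11.1·0.4) = 2.97993 m/s = 10.73 km/h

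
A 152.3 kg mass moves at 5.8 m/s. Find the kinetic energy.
KE = ½mv² = ½(152.3)(5.8)² = 2562 J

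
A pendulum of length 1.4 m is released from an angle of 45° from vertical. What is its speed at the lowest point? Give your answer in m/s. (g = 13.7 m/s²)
h = L(1 − cosθ) = 1.4(1 − cos45°) = 0.410051 m
v = √(2gh) = √(2·13.7·0.410051) = 3.352 m/s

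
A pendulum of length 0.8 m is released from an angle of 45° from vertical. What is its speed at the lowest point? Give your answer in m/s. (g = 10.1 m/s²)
h = L(1 − cosθ) = 0.8(1 − cos45°) = 0.234315 m
v = √(2gh) = √(2·10.1·0.234315) = 2.176 m/s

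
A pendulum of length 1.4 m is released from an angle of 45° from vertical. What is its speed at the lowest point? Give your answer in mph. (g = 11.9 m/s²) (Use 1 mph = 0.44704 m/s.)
h = L(1 − cosθ) = 1.4(1 − cos45°) = 0.410051 m
v = √(2gh) = √(2·11.9·0.410051) = 3.12397 m/s = 6.988 mph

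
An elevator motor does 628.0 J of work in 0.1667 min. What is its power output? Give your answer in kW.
Convert to SI: W = 628.0 J, t = 10.002 s
P = W/t = 628.0/10.002 = 62.7874 W = 0.06279 kW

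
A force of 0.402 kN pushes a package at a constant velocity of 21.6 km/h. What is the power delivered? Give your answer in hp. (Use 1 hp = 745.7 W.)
Convert to SI: F = 402.0 N, v = 6.0 m/s
P = Fv = (402.0)(6.0) = 2412.0 W = 3.235 hp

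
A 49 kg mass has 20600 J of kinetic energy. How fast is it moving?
v = √(2·KE/m) = √(2·20600/49) = 29.0 m/s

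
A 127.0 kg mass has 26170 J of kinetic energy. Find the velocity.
v = √(2·KE/m) = √(2·26170/127.0) = 20.3 m/s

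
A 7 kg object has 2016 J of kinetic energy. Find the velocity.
v = √(2·KE/m) = √(2·2016/7) = 24.0 m/s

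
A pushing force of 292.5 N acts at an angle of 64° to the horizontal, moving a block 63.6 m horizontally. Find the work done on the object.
W = F·d·cosθ = (292.5)(63.6)cos(64°) = 8155 J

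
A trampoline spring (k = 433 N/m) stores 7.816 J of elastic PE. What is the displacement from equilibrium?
x = √(2·PE/k) = √(2·7.816/433) = 0.19 m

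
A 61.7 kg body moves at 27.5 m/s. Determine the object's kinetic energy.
KE = ½mv² = ½(61.7)(27.5)² = 23330 J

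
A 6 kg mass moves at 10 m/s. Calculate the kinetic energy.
KE = ½mv² = ½(6)(10)² = 300.0 J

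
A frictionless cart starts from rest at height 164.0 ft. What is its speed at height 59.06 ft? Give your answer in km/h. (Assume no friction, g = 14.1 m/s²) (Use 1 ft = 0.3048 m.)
Convert to SI: h₁−h₂ = 31.9857 m
mgh₁ = mgh₂ + ½mv² ⇒ v = √(2g(h₁−h₂)) = √(2·14.1·31.9857) = 30.0333 m/s = 108.1 km/h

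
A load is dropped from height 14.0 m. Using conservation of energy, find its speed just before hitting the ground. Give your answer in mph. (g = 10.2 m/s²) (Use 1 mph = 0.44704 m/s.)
mgh = ½mv² ⇒ v = √(2gh) = √(2·10.2·14.0) = 16.8997 m/s = 37.8 mph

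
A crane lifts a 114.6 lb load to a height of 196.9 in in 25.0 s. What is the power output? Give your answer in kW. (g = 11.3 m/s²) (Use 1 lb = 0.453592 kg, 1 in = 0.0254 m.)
Convert to SI: m = 51.9816 kg, h = 5.00126 m, t = 25.0 s
P = mgh/t = (51.9816)(11.3)(5.00126)/25.0 = 117.508 W = 0.1175 kW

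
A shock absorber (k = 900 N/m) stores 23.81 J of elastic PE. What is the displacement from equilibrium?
x = √(2·PE/k) = √(2·23.81/900) = 0.23 m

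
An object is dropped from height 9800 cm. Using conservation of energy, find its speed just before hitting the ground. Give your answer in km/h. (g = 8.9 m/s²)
Convert to SI: h = 98.0 m
mgh = ½mv² ⇒ v = √(2gh) = √(2·8.9·98.0) = 41.766 m/s = 150.4 km/h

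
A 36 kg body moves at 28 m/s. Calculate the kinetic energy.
KE = ½mv² = ½(36)(28)² = 14112.0 J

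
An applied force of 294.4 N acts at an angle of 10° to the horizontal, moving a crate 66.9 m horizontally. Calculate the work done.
W = F·d·cosθ = (294.4)(66.9)cos(10°) = 19400 J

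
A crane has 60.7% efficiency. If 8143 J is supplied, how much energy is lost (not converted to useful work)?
W_lost = W_in(1 − η) = 8143·(1 − 0.607) = 3200 J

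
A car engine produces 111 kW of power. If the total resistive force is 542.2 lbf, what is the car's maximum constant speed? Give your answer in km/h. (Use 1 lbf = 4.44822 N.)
Convert to SI: F = 2411.82 N
P = Fv ⇒ v = P/F = 111000 W/2411.82 N = 46.0232 m/s = 165.7 km/h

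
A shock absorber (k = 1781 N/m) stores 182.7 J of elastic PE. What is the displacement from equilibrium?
x = √(2·PE/k) = √(2·182.7/1781) = 0.453 m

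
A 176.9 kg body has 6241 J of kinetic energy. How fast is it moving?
v = √(2·KE/m) = √(2·6241/176.9) = 8.4 m/s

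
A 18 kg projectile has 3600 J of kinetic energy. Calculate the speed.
v = √(2·KE/m) = √(2·3600/18) = 20.0 m/s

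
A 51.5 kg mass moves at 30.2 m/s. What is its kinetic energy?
KE = ½mv² = ½(51.5)(30.2)² = 23490 J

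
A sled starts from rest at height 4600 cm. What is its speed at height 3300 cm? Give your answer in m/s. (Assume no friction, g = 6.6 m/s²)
Convert to SI: h₁−h₂ = 13.0 m
mgh₁ = mgh₂ + ½mv² ⇒ v = √(2g(h₁−h₂)) = √(2·6.6·13.0) = 13.1 m/s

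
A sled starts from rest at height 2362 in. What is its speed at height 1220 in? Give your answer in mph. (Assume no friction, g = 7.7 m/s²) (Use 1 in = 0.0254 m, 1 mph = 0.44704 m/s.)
Convert to SI: h₁−h₂ = 29.0068 m
mgh₁ = mgh₂ + ½mv² ⇒ v = √(2g(h₁−h₂)) = √(2·7.7·29.0068) = 21.1354 m/s = 47.28 mph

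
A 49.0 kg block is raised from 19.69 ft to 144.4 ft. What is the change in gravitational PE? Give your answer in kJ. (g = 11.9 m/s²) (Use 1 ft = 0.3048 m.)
Convert to SI: m = 49.0 kg, Δh = 38.0116 m
ΔPE = mgΔh = (49.0)(11.9)(38.0116) = 22164.6 J = 22.16 kJ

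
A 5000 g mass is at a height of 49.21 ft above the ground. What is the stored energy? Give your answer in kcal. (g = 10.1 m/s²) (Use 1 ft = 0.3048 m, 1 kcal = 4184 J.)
Convert to SI: m = 5.0 kg, h = 14.9992 m
PE = mgh = (5.0)(10.1)(14.9992) = 757.46 J = 0.181 kcal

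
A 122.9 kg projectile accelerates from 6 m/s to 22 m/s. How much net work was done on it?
W = ΔKE = ½m(v₂² − v₁²) = ½(122.9)(22² − 6²) = 27529.6 J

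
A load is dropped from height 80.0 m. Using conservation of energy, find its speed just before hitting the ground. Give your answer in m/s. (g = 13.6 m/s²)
mgh = ½mv² ⇒ v = √(2gh) = √(2·13.6·80.0) = 46.65 m/s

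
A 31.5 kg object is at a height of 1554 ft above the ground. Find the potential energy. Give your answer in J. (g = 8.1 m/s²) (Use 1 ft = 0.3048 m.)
Convert to SI: m = 31.5 kg, h = 473.659 m
PE = mgh = (31.5)(8.1)(473.659) = 120900 J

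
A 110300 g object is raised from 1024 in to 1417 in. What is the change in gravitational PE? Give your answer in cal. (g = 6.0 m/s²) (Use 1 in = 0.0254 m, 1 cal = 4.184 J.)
Convert to SI: m = 110.3 kg, Δh = 9.9822 m
ΔPE = mgΔh = (110.3)(6.0)(9.9822) = 6606.22 J = 1579 cal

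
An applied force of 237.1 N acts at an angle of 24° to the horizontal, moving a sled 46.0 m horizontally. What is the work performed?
W = F·d·cosθ = (237.1)(46.0)cos(24°) = 9964 J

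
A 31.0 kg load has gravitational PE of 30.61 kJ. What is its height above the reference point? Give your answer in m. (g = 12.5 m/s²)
Convert to SI: m = 31.0 kg, PE = 30610.0 J
h = PE/(mg) = 30610.0/(31.0·12.5) = 78.99 m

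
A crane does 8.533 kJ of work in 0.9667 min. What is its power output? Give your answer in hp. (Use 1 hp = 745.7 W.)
Convert to SI: W = 8533.0 J, t = 58.002 s
P = W/t = 8533.0/58.002 = 147.116 W = 0.1973 hp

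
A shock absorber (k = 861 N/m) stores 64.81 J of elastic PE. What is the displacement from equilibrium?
x = √(2·PE/k) = √(2·64.81/861) = 0.388 m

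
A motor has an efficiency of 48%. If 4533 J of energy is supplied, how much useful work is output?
W_out = η·W_in = 0.48·4533 = 2175.84 J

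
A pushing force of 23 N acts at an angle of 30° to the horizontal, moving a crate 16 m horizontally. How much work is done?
W = F·d·cosθ = (23)(16)cos(30°) = 318.7 J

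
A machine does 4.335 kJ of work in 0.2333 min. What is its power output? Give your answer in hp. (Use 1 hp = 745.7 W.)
Convert to SI: W = 4335.0 J, t = 13.998 s
P = W/t = 4335.0/13.998 = 309.687 W = 0.4153 hp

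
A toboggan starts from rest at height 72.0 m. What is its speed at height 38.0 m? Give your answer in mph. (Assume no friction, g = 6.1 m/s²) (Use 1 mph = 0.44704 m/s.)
mgh₁ = mgh₂ + ½mv² ⇒ v = √(2g(h₁−h₂)) = √(2·6.1·34.0) = 20.3666 m/s = 45.56 mph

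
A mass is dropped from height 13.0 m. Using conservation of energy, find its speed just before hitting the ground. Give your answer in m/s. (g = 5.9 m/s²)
mgh = ½mv² ⇒ v = √(2gh) = √(2·5.9·13.0) = 12.39 m/s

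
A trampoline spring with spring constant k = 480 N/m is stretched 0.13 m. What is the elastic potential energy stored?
PE = ½kx² = ½(480)(0.13)² = 4.056 J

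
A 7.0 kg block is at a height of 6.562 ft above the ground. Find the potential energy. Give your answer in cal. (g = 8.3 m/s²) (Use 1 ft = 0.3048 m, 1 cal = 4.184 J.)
Convert to SI: m = 7.0 kg, h = 2.0001 m
PE = mgh = (7.0)(8.3)(2.0001) = 116.206 J = 27.77 cal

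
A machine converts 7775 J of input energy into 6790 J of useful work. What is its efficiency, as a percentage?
η = W_out/W_in = 6790/7775 = 87.33%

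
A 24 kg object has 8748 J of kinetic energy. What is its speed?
v = √(2·KE/m) = √(2·8748/24) = 27.0 m/s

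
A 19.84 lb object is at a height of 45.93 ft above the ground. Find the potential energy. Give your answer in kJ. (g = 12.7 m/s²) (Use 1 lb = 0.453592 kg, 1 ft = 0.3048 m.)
Convert to SI: m = 8.99927 kg, h = 13.9995 m
PE = mgh = (8.99927)(12.7)(13.9995) = 1600.01 J = 1.6 kJ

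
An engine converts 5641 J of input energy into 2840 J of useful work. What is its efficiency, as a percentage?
η = W_out/W_in = 2840/5641 = 50.35%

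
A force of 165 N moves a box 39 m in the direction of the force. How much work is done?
W = F·d = (165)(39) = 6435 J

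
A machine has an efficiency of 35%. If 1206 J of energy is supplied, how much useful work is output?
W_out = η·W_in = 0.35·1206 = 422.1 J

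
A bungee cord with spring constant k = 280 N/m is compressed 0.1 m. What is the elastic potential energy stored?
PE = ½kx² = ½(280)(0.1)² = 1.4 J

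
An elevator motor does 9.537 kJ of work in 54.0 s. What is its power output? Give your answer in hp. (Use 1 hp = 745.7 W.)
Convert to SI: W = 9537.0 J, t = 54.0 s
P = W/t = 9537.0/54.0 = 176.611 W = 0.2368 hp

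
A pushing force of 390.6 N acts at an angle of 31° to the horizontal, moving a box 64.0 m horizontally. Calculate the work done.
W = F·d·cosθ = (390.6)(64.0)cos(31°) = 21430 J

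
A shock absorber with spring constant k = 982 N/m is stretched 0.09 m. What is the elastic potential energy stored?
PE = ½kx² = ½(982)(0.09)² = 3.977 J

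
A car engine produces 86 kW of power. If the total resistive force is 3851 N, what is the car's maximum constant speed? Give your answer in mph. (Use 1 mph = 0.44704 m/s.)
P = Fv ⇒ v = P/F = 86000 W/3851.0 N = 22.33186 m/s = 49.95 mph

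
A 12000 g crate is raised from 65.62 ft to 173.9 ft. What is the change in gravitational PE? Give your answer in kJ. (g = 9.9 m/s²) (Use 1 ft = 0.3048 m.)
Convert to SI: m = 12.0 kg, Δh = 33.0037 m
ΔPE = mgΔh = (12.0)(9.9)(33.0037) = 3920.84 J = 3.921 kJ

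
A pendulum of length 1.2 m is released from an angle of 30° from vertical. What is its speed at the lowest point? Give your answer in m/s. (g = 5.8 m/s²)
h = L(1 − cosθ) = 1.2(1 − cos30°) = 0.16077 m
v = √(2gh) = √(2·5.8·0.16077) = 1.366 m/s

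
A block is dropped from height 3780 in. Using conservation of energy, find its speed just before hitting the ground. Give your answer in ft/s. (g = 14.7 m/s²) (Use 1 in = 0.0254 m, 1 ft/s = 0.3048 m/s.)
Convert to SI: h = 96.012 m
mgh = ½mv² ⇒ v = √(2gh) = √(2·14.7·96.012) = 53.1296 m/s = 174.3 ft/s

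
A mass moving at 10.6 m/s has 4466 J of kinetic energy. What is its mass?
m = 2·KE/v² = 2·4466/(10.6)² = 79.49 kg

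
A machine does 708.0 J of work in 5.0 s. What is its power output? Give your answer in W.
P = W/t = 708.0/5.0 = 141.6 W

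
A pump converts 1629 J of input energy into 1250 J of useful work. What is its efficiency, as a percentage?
η = W_out/W_in = 1250/1629 = 76.73%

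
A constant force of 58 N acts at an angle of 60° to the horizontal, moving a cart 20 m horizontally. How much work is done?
W = F·d·cosθ = (58)(20)cos(60°) = 580.0 J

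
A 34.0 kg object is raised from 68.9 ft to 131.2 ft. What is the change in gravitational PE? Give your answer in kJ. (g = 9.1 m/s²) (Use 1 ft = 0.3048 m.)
Convert to SI: m = 34.0 kg, Δh = 18.989 m
ΔPE = mgΔh = (34.0)(9.1)(18.989) = 5875.21 J = 5.875 kJ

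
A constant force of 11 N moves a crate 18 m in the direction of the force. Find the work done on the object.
W = F·d = (11)(18) = 198.0 J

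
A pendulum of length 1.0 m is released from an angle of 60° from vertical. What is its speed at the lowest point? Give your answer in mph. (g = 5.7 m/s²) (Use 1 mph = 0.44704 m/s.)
h = L(1 − cosθ) = 1.0(1 − cos60°) = 0.5 m
v = √(2gh) = √(2·5.7·0.5) = 2.38747 m/s = 5.341 mph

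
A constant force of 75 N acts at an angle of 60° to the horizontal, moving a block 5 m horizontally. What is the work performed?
W = F·d·cosθ = (75)(5)cos(60°) = 187.5 J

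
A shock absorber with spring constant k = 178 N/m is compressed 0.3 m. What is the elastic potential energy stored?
PE = ½kx² = ½(178)(0.3)² = 8.01 J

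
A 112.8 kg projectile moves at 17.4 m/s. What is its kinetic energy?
KE = ½mv² = ½(112.8)(17.4)² = 17080 J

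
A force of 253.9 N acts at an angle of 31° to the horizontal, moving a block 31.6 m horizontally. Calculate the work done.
W = F·d·cosθ = (253.9)(31.6)cos(31°) = 6877 J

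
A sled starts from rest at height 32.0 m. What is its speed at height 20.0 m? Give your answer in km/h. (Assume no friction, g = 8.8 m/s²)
mgh₁ = mgh₂ + ½mv² ⇒ v = √(2g(h₁−h₂)) = √(2·8.8·12.0) = 14.5327 m/s = 52.32 km/h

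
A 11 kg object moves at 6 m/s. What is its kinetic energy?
KE = ½mv² = ½(11)(6)² = 198.0 J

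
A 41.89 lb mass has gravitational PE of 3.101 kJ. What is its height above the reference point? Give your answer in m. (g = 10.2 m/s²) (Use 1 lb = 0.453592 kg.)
Convert to SI: m = 19.001 kg, PE = 3101.0 J
h = PE/(mg) = 3101.0/(19.001·10.2) = 16.0 m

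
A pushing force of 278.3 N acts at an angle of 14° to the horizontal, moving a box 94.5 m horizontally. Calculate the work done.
W = F·d·cosθ = (278.3)(94.5)cos(14°) = 25520 J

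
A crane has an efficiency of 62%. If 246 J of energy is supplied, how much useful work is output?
W_out = η·W_in = 0.62·246 = 152.52 J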